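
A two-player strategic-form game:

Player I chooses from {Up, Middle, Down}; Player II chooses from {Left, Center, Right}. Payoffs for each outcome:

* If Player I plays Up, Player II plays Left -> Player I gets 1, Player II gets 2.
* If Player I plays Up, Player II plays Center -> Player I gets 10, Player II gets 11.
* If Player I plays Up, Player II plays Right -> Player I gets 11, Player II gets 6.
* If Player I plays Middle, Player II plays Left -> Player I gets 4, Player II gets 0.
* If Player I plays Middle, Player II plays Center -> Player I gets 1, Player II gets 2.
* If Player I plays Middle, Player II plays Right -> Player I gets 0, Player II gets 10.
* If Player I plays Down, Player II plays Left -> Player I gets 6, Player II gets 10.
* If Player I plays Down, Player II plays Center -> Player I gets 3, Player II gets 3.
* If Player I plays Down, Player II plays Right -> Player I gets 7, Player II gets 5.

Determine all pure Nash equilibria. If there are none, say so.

Pure-strategy Nash equilibria: (Up, Center); (Down, Left)

For each player, find the best response to each opponent profile; mutual best responses are the pure NE.
Player I against Left: payoffs 1, 4, 6 → best response Down.
Player I against Center: payoffs 10, 1, 3 → best response Up.
Player I against Right: payoffs 11, 0, 7 → best response Up.
Player II against Up: payoffs 2, 11, 6 → best response Center.
Player II against Middle: payoffs 0, 2, 10 → best response Right.
Player II against Down: payoffs 10, 3, 5 → best response Left.
Mutual best responses: (Up, Center); (Down, Left).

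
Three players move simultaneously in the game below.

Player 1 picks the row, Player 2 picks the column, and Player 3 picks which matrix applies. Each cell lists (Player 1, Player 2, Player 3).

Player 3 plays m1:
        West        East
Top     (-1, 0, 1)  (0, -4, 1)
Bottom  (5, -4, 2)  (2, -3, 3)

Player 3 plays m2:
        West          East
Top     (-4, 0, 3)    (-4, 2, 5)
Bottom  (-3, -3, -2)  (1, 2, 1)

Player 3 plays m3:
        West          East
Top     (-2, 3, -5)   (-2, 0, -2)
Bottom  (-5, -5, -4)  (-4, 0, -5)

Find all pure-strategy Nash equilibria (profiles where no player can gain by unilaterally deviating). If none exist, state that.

(Top, West, m1): Player 1 can switch to Bottom (-1 → 5). Not NE.
(Top, West, m2): Player 1 can switch to Bottom (-4 → -3). Not NE.
(Top, West, m3): Player 3 can switch to m1 (-5 → 1). Not NE.
(Top, East, m1): Player 1 can switch to Bottom (0 → 2). Not NE.
(Top, East, m2): Player 1 can switch to Bottom (-4 → 1). Not NE.
(Top, East, m3): Player 2 can switch to West (0 → 3). Not NE.
(Bottom, West, m1): Player 2 can switch to East (-4 → -3). Not NE.
(Bottom, West, m2): Player 2 can switch to East (-3 → 2). Not NE.
(Bottom, West, m3): Player 1 can switch to Top (-5 → -2). Not NE.
(Bottom, East, m1): Player 1 gets 2, best alternative 0; Player 2 gets -3, best alternative -4; Player 3 gets 3, best alternative 1. No profitable deviation — NE.
(Bottom, East, m2): Player 3 can switch to m1 (1 → 3). Not NE.
(The remaining 1 profile has a profitable deviation by the same check.)

(Bottom, East, m1)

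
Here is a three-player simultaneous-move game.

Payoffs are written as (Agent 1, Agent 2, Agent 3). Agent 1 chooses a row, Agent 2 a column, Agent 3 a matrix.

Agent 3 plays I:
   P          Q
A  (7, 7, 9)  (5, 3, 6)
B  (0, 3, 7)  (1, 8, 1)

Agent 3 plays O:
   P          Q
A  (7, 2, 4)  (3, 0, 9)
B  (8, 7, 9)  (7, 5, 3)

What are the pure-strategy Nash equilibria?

The pure Nash equilibria are (A, P, I), (B, P, O).

For each strategy profile, look for a profitable unilateral deviation.
(A, P, I): Agent 1 gets 7, best alternative 0; Agent 2 gets 7, best alternative 3; Agent 3 gets 9, best alternative 4. No profitable deviation — NE.
(A, P, O): Agent 1 can switch to B (7 → 8). Not NE.
(A, Q, I): Agent 2 can switch to P (3 → 7). Not NE.
(A, Q, O): Agent 1 can switch to B (3 → 7). Not NE.
(B, P, I): Agent 1 can switch to A (0 → 7). Not NE.
(B, P, O): Agent 1 gets 8, best alternative 7; Agent 2 gets 7, best alternative 5; Agent 3 gets 9, best alternative 7. No profitable deviation — NE.
(B, Q, I): Agent 1 can switch to A (1 → 5). Not NE.
(B, Q, O): Agent 2 can switch to P (5 → 7). Not NE.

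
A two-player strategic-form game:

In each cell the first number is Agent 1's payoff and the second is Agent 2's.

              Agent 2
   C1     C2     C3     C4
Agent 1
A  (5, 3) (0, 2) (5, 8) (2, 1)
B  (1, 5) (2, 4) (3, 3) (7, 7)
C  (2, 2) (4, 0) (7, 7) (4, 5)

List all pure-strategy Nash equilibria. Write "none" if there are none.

The pure Nash equilibria are (B, C4); (C, C3).

For each player, find the best response to each opponent profile; mutual best responses are the pure NE.
Agent 1 against C1: payoffs 5, 1, 2 → best response A.
Agent 1 against C2: payoffs 0, 2, 4 → best response C.
Agent 1 against C3: payoffs 5, 3, 7 → best response C.
Agent 1 against C4: payoffs 2, 7, 4 → best response B.
Agent 2 against A: payoffs 3, 2, 8, 1 → best response C3.
Agent 2 against B: payoffs 5, 4, 3, 7 → best response C4.
Agent 2 against C: payoffs 2, 0, 7, 5 → best response C3.
Mutual best responses: (B, C4); (C, C3).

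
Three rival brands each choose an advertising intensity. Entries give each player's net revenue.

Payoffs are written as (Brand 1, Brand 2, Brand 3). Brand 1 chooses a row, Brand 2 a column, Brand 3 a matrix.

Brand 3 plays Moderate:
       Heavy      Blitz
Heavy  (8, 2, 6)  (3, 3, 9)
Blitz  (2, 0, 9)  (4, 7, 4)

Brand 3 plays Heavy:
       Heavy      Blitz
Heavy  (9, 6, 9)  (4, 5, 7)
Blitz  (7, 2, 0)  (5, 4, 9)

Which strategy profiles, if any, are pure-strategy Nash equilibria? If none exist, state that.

(Heavy, Heavy, Moderate): Brand 2 can switch to Blitz (2 → 3). Not NE.
(Heavy, Heavy, Heavy): Brand 1 gets 9, best alternative 7; Brand 2 gets 6, best alternative 5; Brand 3 gets 9, best alternative 6. No profitable deviation — NE.
(Heavy, Blitz, Moderate): Brand 1 can switch to Blitz (3 → 4). Not NE.
(Heavy, Blitz, Heavy): Brand 1 can switch to Blitz (4 → 5). Not NE.
(Blitz, Heavy, Moderate): Brand 1 can switch to Heavy (2 → 8). Not NE.
(Blitz, Heavy, Heavy): Brand 1 can switch to Heavy (7 → 9). Not NE.
(Blitz, Blitz, Moderate): Brand 3 can switch to Heavy (4 → 9). Not NE.
(Blitz, Blitz, Heavy): Brand 1 gets 5, best alternative 4; Brand 2 gets 4, best alternative 2; Brand 3 gets 9, best alternative 4. No profitable deviation — NE.

The pure Nash equilibria are (Heavy, Heavy, Heavy); (Blitz, Blitz, Heavy).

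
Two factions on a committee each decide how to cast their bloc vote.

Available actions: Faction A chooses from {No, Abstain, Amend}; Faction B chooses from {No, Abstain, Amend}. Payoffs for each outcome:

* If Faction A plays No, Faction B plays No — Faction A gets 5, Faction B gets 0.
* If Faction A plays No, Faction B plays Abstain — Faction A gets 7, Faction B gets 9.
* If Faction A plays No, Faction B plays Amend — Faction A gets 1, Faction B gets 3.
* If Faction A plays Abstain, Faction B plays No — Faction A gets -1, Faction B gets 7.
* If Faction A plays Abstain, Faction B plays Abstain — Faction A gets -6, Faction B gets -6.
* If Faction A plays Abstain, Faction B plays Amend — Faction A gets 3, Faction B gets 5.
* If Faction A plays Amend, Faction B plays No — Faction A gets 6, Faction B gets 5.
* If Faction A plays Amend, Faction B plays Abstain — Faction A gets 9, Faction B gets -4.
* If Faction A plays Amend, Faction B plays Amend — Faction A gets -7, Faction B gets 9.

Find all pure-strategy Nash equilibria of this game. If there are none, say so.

Faction A against No: payoffs 5, -1, 6 → best response Amend.
Faction A against Abstain: payoffs 7, -6, 9 → best response Amend.
Faction A against Amend: payoffs 1, 3, -7 → best response Abstain.
Faction B against No: payoffs 0, 9, 3 → best response Abstain.
Faction B against Abstain: payoffs 7, -6, 5 → best response No.
Faction B against Amend: payoffs 5, -4, 9 → best response Amend.
No profile is a mutual best response for all players.

none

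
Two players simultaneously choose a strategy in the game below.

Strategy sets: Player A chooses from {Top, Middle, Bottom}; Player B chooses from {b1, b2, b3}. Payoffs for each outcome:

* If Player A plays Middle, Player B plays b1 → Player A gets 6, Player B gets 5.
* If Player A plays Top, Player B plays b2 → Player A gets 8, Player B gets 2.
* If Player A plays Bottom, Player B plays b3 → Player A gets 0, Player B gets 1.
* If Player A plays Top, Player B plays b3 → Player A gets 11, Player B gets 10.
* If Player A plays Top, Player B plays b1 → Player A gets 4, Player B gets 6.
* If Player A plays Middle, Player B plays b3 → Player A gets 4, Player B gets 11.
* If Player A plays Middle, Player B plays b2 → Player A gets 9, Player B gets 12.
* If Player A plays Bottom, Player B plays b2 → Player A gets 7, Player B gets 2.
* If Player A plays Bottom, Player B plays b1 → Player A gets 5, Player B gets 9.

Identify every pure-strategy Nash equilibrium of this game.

Check each profile: it is a Nash equilibrium iff no player can strictly gain by switching unilaterally.
(Top, b1): Player A can switch to Middle (4 → 6). Not NE.
(Top, b2): Player A can switch to Middle (8 → 9). Not NE.
(Top, b3): Player A gets 11, best alternative 4; Player B gets 10, best alternative 6. No profitable deviation — NE.
(Middle, b1): Player B can switch to b2 (5 → 12). Not NE.
(Middle, b2): Player A gets 9, best alternative 8; Player B gets 12, best alternative 11. No profitable deviation — NE.
(Middle, b3): Player A can switch to Top (4 → 11). Not NE.
(Bottom, b1): Player A can switch to Middle (5 → 6). Not NE.
(Bottom, b2): Player A can switch to Top (7 → 8). Not NE.
(Bottom, b3): Player A can switch to Top (0 → 11). Not NE.

The pure Nash equilibria are (Top, b3) and (Middle, b2).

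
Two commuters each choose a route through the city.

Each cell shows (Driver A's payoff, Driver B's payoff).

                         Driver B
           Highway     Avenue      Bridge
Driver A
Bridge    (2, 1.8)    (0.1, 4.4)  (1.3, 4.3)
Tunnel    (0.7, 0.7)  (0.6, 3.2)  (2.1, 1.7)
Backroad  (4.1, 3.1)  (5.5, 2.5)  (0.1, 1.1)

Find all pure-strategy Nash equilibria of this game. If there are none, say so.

Pure NE: (Backroad, Highway)

Driver A against Highway: payoffs 2, 0.7, 4.1 → best response Backroad.
Driver A against Avenue: payoffs 0.1, 0.6, 5.5 → best response Backroad.
Driver A against Bridge: payoffs 1.3, 2.1, 0.1 → best response Tunnel.
Driver B against Bridge: payoffs 1.8, 4.4, 4.3 → best response Avenue.
Driver B against Tunnel: payoffs 0.7, 3.2, 1.7 → best response Avenue.
Driver B against Backroad: payoffs 3.1, 2.5, 1.1 → best response Highway.
Mutual best responses: (Backroad, Highway).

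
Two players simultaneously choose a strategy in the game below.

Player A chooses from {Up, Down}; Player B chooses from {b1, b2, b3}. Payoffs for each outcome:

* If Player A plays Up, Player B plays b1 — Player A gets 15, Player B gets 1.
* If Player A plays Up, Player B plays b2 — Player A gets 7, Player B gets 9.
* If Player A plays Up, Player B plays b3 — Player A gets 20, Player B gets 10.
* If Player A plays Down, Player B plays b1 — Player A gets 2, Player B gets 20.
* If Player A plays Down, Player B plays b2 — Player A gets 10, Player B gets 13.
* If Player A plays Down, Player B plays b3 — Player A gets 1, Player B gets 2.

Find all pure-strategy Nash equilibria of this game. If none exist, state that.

The unique pure-strategy Nash equilibrium is (Up, b3).

For each strategy profile, look for a profitable unilateral deviation.
(Up, b1): Player B can switch to b2 (1 → 9). Not NE.
(Up, b2): Player A can switch to Down (7 → 10). Not NE.
(Up, b3): Player A gets 20, best alternative 1; Player B gets 10, best alternative 9. No profitable deviation — NE.
(Down, b1): Player A can switch to Up (2 → 15). Not NE.
(Down, b2): Player B can switch to b1 (13 → 20). Not NE.
(Down, b3): Player A can switch to Up (1 → 20). Not NE.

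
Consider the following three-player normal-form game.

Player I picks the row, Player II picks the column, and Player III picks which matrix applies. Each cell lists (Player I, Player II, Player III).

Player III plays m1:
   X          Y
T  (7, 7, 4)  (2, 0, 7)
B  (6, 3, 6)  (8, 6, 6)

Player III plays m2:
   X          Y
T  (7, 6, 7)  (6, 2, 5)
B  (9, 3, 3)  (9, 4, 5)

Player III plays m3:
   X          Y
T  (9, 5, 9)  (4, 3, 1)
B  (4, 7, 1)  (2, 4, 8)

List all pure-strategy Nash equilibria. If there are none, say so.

(T, X, m3)

Player I against (X, m1): payoffs 7, 6 → best response T.
Player I against (X, m2): payoffs 7, 9 → best response B.
Player I against (X, m3): payoffs 9, 4 → best response T.
Player I against (Y, m1): payoffs 2, 8 → best response B.
Player I against (Y, m2): payoffs 6, 9 → best response B.
Player I against (Y, m3): payoffs 4, 2 → best response T.
Player II against (T, m1): payoffs 7, 0 → best response X.
Player II against (T, m2): payoffs 6, 2 → best response X.
Player II against (T, m3): payoffs 5, 3 → best response X.
Player II against (B, m1): payoffs 3, 6 → best response Y.
Player II against (B, m2): payoffs 3, 4 → best response Y.
Player II against (B, m3): payoffs 7, 4 → best response X.
Player III against (T, X): payoffs 4, 7, 9 → best response m3.
Player III against (T, Y): payoffs 7, 5, 1 → best response m1.
Player III against (B, X): payoffs 6, 3, 1 → best response m1.
Player III against (B, Y): payoffs 6, 5, 8 → best response m3.
Mutual best responses: (T, X, m3).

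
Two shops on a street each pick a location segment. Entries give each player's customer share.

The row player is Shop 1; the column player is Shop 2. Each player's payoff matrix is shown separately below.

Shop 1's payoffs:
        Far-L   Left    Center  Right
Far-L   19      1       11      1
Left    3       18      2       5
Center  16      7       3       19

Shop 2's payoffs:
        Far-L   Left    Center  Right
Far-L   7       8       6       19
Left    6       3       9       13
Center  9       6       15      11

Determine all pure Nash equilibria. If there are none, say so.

none

Mark each player's best response to every combination of opponents' strategies; a profile where every player is best-responding is a pure Nash equilibrium.
Shop 1 against Far-L: payoffs 19, 3, 16 → best response Far-L.
Shop 1 against Left: payoffs 1, 18, 7 → best response Left.
Shop 1 against Center: payoffs 11, 2, 3 → best response Far-L.
Shop 1 against Right: payoffs 1, 5, 19 → best response Center.
Shop 2 against Far-L: payoffs 7, 8, 6, 19 → best response Right.
Shop 2 against Left: payoffs 6, 3, 9, 13 → best response Right.
Shop 2 against Center: payoffs 9, 6, 15, 11 → best response Center.
No profile is a mutual best response for all players.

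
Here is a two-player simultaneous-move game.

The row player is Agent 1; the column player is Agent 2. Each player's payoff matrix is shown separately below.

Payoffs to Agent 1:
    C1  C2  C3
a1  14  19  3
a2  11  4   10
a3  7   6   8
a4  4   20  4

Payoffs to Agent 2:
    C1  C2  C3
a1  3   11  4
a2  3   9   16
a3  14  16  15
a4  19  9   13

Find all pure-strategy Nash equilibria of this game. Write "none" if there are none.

Pure NE: (a2, C3)

For each strategy profile, look for a profitable unilateral deviation.
(a1, C1): Agent 2 can switch to C2 (3 → 11). Not NE.
(a1, C2): Agent 1 can switch to a4 (19 → 20). Not NE.
(a1, C3): Agent 1 can switch to a2 (3 → 10). Not NE.
(a2, C1): Agent 1 can switch to a1 (11 → 14). Not NE.
(a2, C2): Agent 1 can switch to a1 (4 → 19). Not NE.
(a2, C3): Agent 1 gets 10, best alternative 8; Agent 2 gets 16, best alternative 9. No profitable deviation — NE.
(a3, C1): Agent 1 can switch to a1 (7 → 14). Not NE.
(a3, C2): Agent 1 can switch to a1 (6 → 19). Not NE.
(a3, C3): Agent 1 can switch to a2 (8 → 10). Not NE.
(The remaining 3 profiles each have a profitable deviation by the same check.)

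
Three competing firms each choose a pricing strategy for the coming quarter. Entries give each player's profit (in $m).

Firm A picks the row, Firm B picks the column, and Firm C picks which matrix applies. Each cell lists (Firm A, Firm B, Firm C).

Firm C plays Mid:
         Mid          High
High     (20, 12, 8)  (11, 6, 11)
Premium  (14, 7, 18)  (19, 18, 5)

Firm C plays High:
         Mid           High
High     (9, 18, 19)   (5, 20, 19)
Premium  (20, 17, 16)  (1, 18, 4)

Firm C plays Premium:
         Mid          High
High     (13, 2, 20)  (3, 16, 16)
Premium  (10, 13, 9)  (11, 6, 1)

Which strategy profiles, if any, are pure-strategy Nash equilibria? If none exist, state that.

Firm A against (Mid, Mid): payoffs 20, 14 → best response High.
Firm A against (Mid, High): payoffs 9, 20 → best response Premium.
Firm A against (Mid, Premium): payoffs 13, 10 → best response High.
Firm A against (High, Mid): payoffs 11, 19 → best response Premium.
Firm A against (High, High): payoffs 5, 1 → best response High.
Firm A against (High, Premium): payoffs 3, 11 → best response Premium.
Firm B against (High, Mid): payoffs 12, 6 → best response Mid.
Firm B against (High, High): payoffs 18, 20 → best response High.
Firm B against (High, Premium): payoffs 2, 16 → best response High.
Firm B against (Premium, Mid): payoffs 7, 18 → best response High.
Firm B against (Premium, High): payoffs 17, 18 → best response High.
Firm B against (Premium, Premium): payoffs 13, 6 → best response Mid.
Firm C against (High, Mid): payoffs 8, 19, 20 → best response Premium.
Firm C against (High, High): payoffs 11, 19, 16 → best response High.
Firm C against (Premium, Mid): payoffs 18, 16, 9 → best response Mid.
Firm C against (Premium, High): payoffs 5, 4, 1 → best response Mid.
Mutual best responses: (High, High, High); (Premium, High, Mid).

Pure-strategy Nash equilibria: (High, High, High) and (Premium, High, Mid)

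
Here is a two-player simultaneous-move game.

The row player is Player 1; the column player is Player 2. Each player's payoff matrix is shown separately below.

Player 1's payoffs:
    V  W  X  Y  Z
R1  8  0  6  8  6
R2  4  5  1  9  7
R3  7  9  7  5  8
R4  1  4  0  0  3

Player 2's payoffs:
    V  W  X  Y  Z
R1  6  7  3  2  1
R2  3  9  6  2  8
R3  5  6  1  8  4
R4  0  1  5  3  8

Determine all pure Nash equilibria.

No pure-strategy Nash equilibrium.

(R1, V): Player 2 can switch to W (6 → 7). Not NE.
(R1, W): Player 1 can switch to R2 (0 → 5). Not NE.
(R1, X): Player 1 can switch to R3 (6 → 7). Not NE.
(R1, Y): Player 1 can switch to R2 (8 → 9). Not NE.
(R1, Z): Player 1 can switch to R2 (6 → 7). Not NE.
(R2, V): Player 1 can switch to R1 (4 → 8). Not NE.
(R2, W): Player 1 can switch to R3 (5 → 9). Not NE.
(R2, X): Player 1 can switch to R1 (1 → 6). Not NE.
(R2, Y): Player 2 can switch to V (2 → 3). Not NE.
(R2, Z): Player 1 can switch to R3 (7 → 8). Not NE.
(R3, V): Player 1 can switch to R1 (7 → 8). Not NE.
(R3, W): Player 2 can switch to Y (6 → 8). Not NE.
(The remaining 8 profiles each have a profitable deviation by the same check.)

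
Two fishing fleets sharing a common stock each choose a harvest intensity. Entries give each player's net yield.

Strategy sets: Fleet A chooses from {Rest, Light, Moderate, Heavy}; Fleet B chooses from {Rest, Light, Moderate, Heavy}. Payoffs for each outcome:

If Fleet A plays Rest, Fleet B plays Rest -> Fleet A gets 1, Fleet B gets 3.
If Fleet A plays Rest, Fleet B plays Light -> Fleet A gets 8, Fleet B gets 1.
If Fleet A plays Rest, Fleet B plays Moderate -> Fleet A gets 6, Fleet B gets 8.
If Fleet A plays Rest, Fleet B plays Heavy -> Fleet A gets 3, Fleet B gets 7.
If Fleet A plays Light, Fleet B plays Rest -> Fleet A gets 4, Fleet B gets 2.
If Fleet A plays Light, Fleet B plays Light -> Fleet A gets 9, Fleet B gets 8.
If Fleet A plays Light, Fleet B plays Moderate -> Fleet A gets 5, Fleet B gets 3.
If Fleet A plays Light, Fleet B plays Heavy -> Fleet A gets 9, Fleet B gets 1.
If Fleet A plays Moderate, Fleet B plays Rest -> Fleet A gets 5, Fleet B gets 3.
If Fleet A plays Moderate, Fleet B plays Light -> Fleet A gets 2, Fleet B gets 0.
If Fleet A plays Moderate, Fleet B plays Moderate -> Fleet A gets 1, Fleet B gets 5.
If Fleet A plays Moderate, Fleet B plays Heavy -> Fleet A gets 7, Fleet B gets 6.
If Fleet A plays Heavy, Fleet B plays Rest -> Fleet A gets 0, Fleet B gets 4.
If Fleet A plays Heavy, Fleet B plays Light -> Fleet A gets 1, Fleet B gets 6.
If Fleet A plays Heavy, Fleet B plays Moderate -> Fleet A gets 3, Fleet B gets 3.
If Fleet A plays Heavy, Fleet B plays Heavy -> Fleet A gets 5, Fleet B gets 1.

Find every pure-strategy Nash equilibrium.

Fleet A against Rest: payoffs 1, 4, 5, 0 → best response Moderate.
Fleet A against Light: payoffs 8, 9, 2, 1 → best response Light.
Fleet A against Moderate: payoffs 6, 5, 1, 3 → best response Rest.
Fleet A against Heavy: payoffs 3, 9, 7, 5 → best response Light.
Fleet B against Rest: payoffs 3, 1, 8, 7 → best response Moderate.
Fleet B against Light: payoffs 2, 8, 3, 1 → best response Light.
Fleet B against Moderate: payoffs 3, 0, 5, 6 → best response Heavy.
Fleet B against Heavy: payoffs 4, 6, 3, 1 → best response Light.
Mutual best responses: (Rest, Moderate); (Light, Light).

The pure Nash equilibria are (Rest, Moderate); (Light, Light).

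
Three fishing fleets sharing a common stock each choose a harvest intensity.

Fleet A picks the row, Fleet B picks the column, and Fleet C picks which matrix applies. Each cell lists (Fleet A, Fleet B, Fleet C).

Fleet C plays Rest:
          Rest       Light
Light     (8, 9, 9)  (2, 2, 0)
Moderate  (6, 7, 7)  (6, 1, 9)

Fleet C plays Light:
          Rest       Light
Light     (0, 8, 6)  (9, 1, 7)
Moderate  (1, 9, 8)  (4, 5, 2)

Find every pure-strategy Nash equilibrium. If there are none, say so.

The pure Nash equilibria are (Light, Rest, Rest) and (Moderate, Rest, Light).

Fleet A against (Rest, Rest): payoffs 8, 6 → best response Light.
Fleet A against (Rest, Light): payoffs 0, 1 → best response Moderate.
Fleet A against (Light, Rest): payoffs 2, 6 → best response Moderate.
Fleet A against (Light, Light): payoffs 9, 4 → best response Light.
Fleet B against (Light, Rest): payoffs 9, 2 → best response Rest.
Fleet B against (Light, Light): payoffs 8, 1 → best response Rest.
Fleet B against (Moderate, Rest): payoffs 7, 1 → best response Rest.
Fleet B against (Moderate, Light): payoffs 9, 5 → best response Rest.
Fleet C against (Light, Rest): payoffs 9, 6 → best response Rest.
Fleet C against (Light, Light): payoffs 0, 7 → best response Light.
Fleet C against (Moderate, Rest): payoffs 7, 8 → best response Light.
Fleet C against (Moderate, Light): payoffs 9, 2 → best response Rest.
Mutual best responses: (Light, Rest, Rest); (Moderate, Rest, Light).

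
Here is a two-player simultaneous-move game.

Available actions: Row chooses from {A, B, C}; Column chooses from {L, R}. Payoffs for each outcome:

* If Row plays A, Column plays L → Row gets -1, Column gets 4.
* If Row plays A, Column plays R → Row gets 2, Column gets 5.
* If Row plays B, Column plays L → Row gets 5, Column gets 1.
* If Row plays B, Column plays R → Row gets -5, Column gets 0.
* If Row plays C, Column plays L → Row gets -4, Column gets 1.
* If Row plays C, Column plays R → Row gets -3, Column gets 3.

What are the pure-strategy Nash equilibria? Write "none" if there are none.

(A, R), (B, L)

(A, L): Row can switch to B (-1 → 5). Not NE.
(A, R): Row gets 2, best alternative -3; Column gets 5, best alternative 4. No profitable deviation — NE.
(B, L): Row gets 5, best alternative -1; Column gets 1, best alternative 0. No profitable deviation — NE.
(B, R): Row can switch to A (-5 → 2). Not NE.
(C, L): Row can switch to A (-4 → -1). Not NE.
(C, R): Row can switch to A (-3 → 2). Not NE.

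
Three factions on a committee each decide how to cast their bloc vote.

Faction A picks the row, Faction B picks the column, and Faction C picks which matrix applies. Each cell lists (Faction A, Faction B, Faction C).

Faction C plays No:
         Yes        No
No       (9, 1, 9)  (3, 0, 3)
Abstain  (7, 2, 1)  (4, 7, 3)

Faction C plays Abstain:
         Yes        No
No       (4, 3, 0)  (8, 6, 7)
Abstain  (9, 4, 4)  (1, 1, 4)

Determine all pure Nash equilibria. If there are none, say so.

Pure-strategy Nash equilibria: (No, Yes, No); (No, No, Abstain); (Abstain, Yes, Abstain)

(No, Yes, No): Faction A gets 9, best alternative 7; Faction B gets 1, best alternative 0; Faction C gets 9, best alternative 0. No profitable deviation — NE.
(No, Yes, Abstain): Faction A can switch to Abstain (4 → 9). Not NE.
(No, No, No): Faction A can switch to Abstain (3 → 4). Not NE.
(No, No, Abstain): Faction A gets 8, best alternative 1; Faction B gets 6, best alternative 3; Faction C gets 7, best alternative 3. No profitable deviation — NE.
(Abstain, Yes, No): Faction A can switch to No (7 → 9). Not NE.
(Abstain, Yes, Abstain): Faction A gets 9, best alternative 4; Faction B gets 4, best alternative 1; Faction C gets 4, best alternative 1. No profitable deviation — NE.
(Abstain, No, No): Faction C can switch to Abstain (3 → 4). Not NE.
(Abstain, No, Abstain): Faction A can switch to No (1 → 8). Not NE.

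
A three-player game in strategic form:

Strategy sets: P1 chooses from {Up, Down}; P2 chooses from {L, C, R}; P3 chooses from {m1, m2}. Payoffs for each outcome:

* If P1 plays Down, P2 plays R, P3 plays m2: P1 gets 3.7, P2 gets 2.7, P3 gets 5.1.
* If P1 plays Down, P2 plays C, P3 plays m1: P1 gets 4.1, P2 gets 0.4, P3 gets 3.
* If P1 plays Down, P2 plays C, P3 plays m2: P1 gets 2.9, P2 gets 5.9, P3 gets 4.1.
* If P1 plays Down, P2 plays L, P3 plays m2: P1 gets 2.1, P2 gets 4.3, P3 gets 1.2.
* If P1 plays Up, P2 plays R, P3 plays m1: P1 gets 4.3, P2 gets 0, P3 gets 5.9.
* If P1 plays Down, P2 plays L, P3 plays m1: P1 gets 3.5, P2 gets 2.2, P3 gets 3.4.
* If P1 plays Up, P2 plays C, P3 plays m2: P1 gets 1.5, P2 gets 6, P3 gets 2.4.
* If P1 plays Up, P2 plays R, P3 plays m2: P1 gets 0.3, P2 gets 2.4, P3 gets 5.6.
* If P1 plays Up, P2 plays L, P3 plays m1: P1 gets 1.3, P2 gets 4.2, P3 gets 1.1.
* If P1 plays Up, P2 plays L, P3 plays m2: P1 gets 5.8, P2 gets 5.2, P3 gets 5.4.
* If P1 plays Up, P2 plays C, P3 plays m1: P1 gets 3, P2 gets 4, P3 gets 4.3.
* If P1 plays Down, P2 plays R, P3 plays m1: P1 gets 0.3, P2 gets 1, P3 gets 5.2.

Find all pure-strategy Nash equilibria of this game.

Check each profile: it is a Nash equilibrium iff no player can strictly gain by switching unilaterally.
(Up, L, m1): P1 can switch to Down (1.3 → 3.5). Not NE.
(Up, L, m2): P2 can switch to C (5.2 → 6). Not NE.
(Up, C, m1): P1 can switch to Down (3 → 4.1). Not NE.
(Up, C, m2): P1 can switch to Down (1.5 → 2.9). Not NE.
(Up, R, m1): P2 can switch to L (0 → 4.2). Not NE.
(Up, R, m2): P1 can switch to Down (0.3 → 3.7). Not NE.
(Down, L, m1): P1 gets 3.5, best alternative 1.3; P2 gets 2.2, best alternative 1; P3 gets 3.4, best alternative 1.2. No profitable deviation — NE.
(Down, L, m2): P1 can switch to Up (2.1 → 5.8). Not NE.
(Down, C, m1): P2 can switch to L (0.4 → 2.2). Not NE.
(Down, C, m2): P1 gets 2.9, best alternative 1.5; P2 gets 5.9, best alternative 4.3; P3 gets 4.1, best alternative 3. No profitable deviation — NE.
(Down, R, m1): P1 can switch to Up (0.3 → 4.3). Not NE.
(Down, R, m2): P2 can switch to L (2.7 → 4.3). Not NE.

(Down, L, m1), (Down, C, m2)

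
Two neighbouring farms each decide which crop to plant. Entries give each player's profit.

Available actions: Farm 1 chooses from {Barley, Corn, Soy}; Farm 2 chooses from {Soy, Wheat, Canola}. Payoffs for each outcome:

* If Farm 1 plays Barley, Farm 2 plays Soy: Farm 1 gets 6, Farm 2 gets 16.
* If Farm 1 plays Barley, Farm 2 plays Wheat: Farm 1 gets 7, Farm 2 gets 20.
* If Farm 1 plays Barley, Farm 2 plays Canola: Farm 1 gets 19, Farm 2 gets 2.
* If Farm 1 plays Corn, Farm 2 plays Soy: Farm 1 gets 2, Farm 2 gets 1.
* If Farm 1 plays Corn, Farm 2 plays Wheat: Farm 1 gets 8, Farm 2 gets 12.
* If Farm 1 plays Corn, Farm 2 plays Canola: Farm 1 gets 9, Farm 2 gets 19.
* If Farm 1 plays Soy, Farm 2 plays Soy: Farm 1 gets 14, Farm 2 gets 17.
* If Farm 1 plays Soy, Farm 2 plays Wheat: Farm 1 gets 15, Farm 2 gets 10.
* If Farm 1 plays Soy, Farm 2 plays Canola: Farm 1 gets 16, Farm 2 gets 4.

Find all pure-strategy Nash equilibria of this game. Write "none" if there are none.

For each player, find the best response to each opponent profile; mutual best responses are the pure NE.
Farm 1 against Soy: payoffs 6, 2, 14 → best response Soy.
Farm 1 against Wheat: payoffs 7, 8, 15 → best response Soy.
Farm 1 against Canola: payoffs 19, 9, 16 → best response Barley.
Farm 2 against Barley: payoffs 16, 20, 2 → best response Wheat.
Farm 2 against Corn: payoffs 1, 12, 19 → best response Canola.
Farm 2 against Soy: payoffs 17, 10, 4 → best response Soy.
Mutual best responses: (Soy, Soy).

The unique pure-strategy Nash equilibrium is (Soy, Soy).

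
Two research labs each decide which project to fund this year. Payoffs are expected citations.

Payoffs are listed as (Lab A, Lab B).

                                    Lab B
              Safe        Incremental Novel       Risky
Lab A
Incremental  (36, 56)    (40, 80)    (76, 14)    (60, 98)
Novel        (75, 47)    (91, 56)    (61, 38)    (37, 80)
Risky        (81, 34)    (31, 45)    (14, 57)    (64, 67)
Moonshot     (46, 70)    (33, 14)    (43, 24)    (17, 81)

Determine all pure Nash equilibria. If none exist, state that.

(Incremental, Safe): Lab A can switch to Novel (36 → 75). Not NE.
(Incremental, Incremental): Lab A can switch to Novel (40 → 91). Not NE.
(Incremental, Novel): Lab B can switch to Safe (14 → 56). Not NE.
(Incremental, Risky): Lab A can switch to Risky (60 → 64). Not NE.
(Novel, Safe): Lab A can switch to Risky (75 → 81). Not NE.
(Novel, Incremental): Lab B can switch to Risky (56 → 80). Not NE.
(Risky, Risky): Lab A gets 64, best alternative 60; Lab B gets 67, best alternative 57. No profitable deviation — NE.
(The remaining 9 profiles each have a profitable deviation by the same check.)

(Risky, Risky)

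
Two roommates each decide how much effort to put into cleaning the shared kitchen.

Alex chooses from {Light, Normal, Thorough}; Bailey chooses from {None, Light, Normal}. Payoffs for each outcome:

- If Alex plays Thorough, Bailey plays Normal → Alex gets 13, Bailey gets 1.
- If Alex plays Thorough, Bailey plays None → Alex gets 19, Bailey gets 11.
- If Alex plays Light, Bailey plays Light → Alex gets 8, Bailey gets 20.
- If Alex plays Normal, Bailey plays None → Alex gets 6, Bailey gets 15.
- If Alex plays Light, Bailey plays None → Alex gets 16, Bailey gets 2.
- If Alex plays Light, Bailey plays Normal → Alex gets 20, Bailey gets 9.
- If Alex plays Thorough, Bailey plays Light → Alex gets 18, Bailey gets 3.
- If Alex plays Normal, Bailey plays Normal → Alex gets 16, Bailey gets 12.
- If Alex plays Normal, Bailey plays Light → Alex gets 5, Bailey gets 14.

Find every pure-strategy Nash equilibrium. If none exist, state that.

Pure NE: (Thorough, None)

For each player, find the best response to each opponent profile; mutual best responses are the pure NE.
Alex against None: payoffs 16, 6, 19 → best response Thorough.
Alex against Light: payoffs 8, 5, 18 → best response Thorough.
Alex against Normal: payoffs 20, 16, 13 → best response Light.
Bailey against Light: payoffs 2, 20, 9 → best response Light.
Bailey against Normal: payoffs 15, 14, 12 → best response None.
Bailey against Thorough: payoffs 11, 3, 1 → best response None.
Mutual best responses: (Thorough, None).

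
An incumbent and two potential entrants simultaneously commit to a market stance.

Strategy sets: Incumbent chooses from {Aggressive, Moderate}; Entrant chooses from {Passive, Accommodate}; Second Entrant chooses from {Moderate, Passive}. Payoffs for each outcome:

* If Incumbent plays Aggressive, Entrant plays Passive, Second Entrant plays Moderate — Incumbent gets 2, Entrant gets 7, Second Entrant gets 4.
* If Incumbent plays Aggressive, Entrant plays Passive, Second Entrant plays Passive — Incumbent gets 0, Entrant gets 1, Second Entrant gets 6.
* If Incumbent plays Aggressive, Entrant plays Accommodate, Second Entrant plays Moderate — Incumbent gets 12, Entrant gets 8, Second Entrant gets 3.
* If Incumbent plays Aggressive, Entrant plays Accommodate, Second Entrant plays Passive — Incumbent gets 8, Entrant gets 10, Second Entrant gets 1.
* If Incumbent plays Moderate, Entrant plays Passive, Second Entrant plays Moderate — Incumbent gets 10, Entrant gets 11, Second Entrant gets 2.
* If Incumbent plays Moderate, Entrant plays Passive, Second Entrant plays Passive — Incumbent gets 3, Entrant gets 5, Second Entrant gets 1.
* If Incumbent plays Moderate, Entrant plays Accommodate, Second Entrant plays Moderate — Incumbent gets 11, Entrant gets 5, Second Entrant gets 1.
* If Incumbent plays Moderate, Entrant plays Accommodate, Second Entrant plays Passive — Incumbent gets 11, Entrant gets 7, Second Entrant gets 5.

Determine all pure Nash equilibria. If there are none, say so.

The pure Nash equilibria are (Aggressive, Accommodate, Moderate); (Moderate, Passive, Moderate); (Moderate, Accommodate, Passive).

Incumbent against (Passive, Moderate): payoffs 2, 10 → best response Moderate.
Incumbent against (Passive, Passive): payoffs 0, 3 → best response Moderate.
Incumbent against (Accommodate, Moderate): payoffs 12, 11 → best response Aggressive.
Incumbent against (Accommodate, Passive): payoffs 8, 11 → best response Moderate.
Entrant against (Aggressive, Moderate): payoffs 7, 8 → best response Accommodate.
Entrant against (Aggressive, Passive): payoffs 1, 10 → best response Accommodate.
Entrant against (Moderate, Moderate): payoffs 11, 5 → best response Passive.
Entrant against (Moderate, Passive): payoffs 5, 7 → best response Accommodate.
Second Entrant against (Aggressive, Passive): payoffs 4, 6 → best response Passive.
Second Entrant against (Aggressive, Accommodate): payoffs 3, 1 → best response Moderate.
Second Entrant against (Moderate, Passive): payoffs 2, 1 → best response Moderate.
Second Entrant against (Moderate, Accommodate): payoffs 1, 5 → best response Passive.
Mutual best responses: (Aggressive, Accommodate, Moderate); (Moderate, Passive, Moderate); (Moderate, Accommodate, Passive).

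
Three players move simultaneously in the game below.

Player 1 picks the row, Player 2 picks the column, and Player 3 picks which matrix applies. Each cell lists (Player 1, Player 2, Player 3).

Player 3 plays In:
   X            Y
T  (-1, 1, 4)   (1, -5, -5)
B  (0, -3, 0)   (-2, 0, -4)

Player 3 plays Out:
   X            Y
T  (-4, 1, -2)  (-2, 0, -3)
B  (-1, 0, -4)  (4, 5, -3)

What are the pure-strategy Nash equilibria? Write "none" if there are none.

Pure NE: (B, Y, Out)

(T, X, In): Player 1 can switch to B (-1 → 0). Not NE.
(T, X, Out): Player 1 can switch to B (-4 → -1). Not NE.
(T, Y, In): Player 2 can switch to X (-5 → 1). Not NE.
(T, Y, Out): Player 1 can switch to B (-2 → 4). Not NE.
(B, X, In): Player 2 can switch to Y (-3 → 0). Not NE.
(B, X, Out): Player 2 can switch to Y (0 → 5). Not NE.
(B, Y, Out): Player 1 gets 4, best alternative -2; Player 2 gets 5, best alternative 0; Player 3 gets -3, best alternative -4. No profitable deviation — NE.
(The remaining 1 profile has a profitable deviation by the same check.)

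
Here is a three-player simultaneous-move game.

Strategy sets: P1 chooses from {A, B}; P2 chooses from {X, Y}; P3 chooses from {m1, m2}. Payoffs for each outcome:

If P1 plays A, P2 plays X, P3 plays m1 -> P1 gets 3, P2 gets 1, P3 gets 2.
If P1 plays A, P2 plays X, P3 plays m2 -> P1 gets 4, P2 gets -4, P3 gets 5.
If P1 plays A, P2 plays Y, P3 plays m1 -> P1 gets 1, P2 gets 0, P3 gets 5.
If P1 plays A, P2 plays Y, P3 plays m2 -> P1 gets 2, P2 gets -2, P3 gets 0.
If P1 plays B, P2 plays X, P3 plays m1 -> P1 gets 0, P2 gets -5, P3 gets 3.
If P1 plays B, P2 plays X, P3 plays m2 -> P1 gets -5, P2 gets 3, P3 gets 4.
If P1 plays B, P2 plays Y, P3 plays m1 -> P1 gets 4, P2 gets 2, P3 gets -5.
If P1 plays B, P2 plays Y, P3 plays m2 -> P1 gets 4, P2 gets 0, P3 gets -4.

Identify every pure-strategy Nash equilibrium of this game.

(A, X, m1): P3 can switch to m2 (2 → 5). Not NE.
(A, X, m2): P2 can switch to Y (-4 → -2). Not NE.
(A, Y, m1): P1 can switch to B (1 → 4). Not NE.
(A, Y, m2): P1 can switch to B (2 → 4). Not NE.
(B, X, m1): P1 can switch to A (0 → 3). Not NE.
(B, X, m2): P1 can switch to A (-5 → 4). Not NE.
(B, Y, m1): P3 can switch to m2 (-5 → -4). Not NE.
(B, Y, m2): P2 can switch to X (0 → 3). Not NE.

There is no pure-strategy Nash equilibrium.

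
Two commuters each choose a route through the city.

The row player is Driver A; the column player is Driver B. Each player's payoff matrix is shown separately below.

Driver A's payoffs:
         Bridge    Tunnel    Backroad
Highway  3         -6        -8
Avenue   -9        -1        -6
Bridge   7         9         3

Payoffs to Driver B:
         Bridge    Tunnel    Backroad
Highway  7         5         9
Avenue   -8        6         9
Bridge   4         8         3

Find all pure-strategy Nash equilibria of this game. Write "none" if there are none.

The unique pure-strategy Nash equilibrium is (Bridge, Tunnel).

Mark each player's best response to every combination of opponents' strategies; a profile where every player is best-responding is a pure Nash equilibrium.
Driver A against Bridge: payoffs 3, -9, 7 → best response Bridge.
Driver A against Tunnel: payoffs -6, -1, 9 → best response Bridge.
Driver A against Backroad: payoffs -8, -6, 3 → best response Bridge.
Driver B against Highway: payoffs 7, 5, 9 → best response Backroad.
Driver B against Avenue: payoffs -8, 6, 9 → best response Backroad.
Driver B against Bridge: payoffs 4, 8, 3 → best response Tunnel.
Mutual best responses: (Bridge, Tunnel).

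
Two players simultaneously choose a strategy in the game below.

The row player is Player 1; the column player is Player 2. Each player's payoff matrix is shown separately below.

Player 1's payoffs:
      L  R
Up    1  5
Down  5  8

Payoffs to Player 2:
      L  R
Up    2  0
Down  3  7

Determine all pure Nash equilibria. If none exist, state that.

Mark each player's best response to every combination of opponents' strategies; a profile where every player is best-responding is a pure Nash equilibrium.
Player 1 against L: payoffs 1, 5 → best response Down.
Player 1 against R: payoffs 5, 8 → best response Down.
Player 2 against Up: payoffs 2, 0 → best response L.
Player 2 against Down: payoffs 3, 7 → best response R.
Mutual best responses: (Down, R).

The unique pure-strategy Nash equilibrium is (Down, R).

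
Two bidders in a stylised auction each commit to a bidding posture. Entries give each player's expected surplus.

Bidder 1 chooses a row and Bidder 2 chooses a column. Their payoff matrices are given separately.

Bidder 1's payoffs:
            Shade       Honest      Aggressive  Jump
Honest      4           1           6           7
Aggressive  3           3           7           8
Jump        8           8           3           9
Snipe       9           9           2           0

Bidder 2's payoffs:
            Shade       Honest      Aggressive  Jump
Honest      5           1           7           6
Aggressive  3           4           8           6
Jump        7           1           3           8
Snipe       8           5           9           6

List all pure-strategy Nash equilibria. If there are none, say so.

For each strategy profile, look for a profitable unilateral deviation.
(Honest, Shade): Bidder 1 can switch to Jump (4 → 8). Not NE.
(Honest, Honest): Bidder 1 can switch to Aggressive (1 → 3). Not NE.
(Honest, Aggressive): Bidder 1 can switch to Aggressive (6 → 7). Not NE.
(Honest, Jump): Bidder 1 can switch to Aggressive (7 → 8). Not NE.
(Aggressive, Shade): Bidder 1 can switch to Honest (3 → 4). Not NE.
(Aggressive, Honest): Bidder 1 can switch to Jump (3 → 8). Not NE.
(Aggressive, Aggressive): Bidder 1 gets 7, best alternative 6; Bidder 2 gets 8, best alternative 6. No profitable deviation — NE.
(Jump, Jump): Bidder 1 gets 9, best alternative 8; Bidder 2 gets 8, best alternative 7. No profitable deviation — NE.
(The remaining 8 profiles each have a profitable deviation by the same check.)

(Aggressive, Aggressive); (Jump, Jump)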